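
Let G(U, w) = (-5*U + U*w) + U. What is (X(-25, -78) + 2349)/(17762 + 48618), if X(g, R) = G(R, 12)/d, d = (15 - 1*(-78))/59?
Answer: 60547/2057780 ≈ 0.029423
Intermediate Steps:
G(U, w) = -4*U + U*w
d = 93/59 (d = (15 + 78)*(1/59) = 93*(1/59) = 93/59 ≈ 1.5763)
X(g, R) = 472*R/93 (X(g, R) = (R*(-4 + 12))/(93/59) = (R*8)*(59/93) = (8*R)*(59/93) = 472*R/93)
(X(-25, -78) + 2349)/(17762 + 48618) = ((472/93)*(-78) + 2349)/(17762 + 48618) = (-12272/31 + 2349)/66380 = (60547/31)*(1/66380) = 60547/2057780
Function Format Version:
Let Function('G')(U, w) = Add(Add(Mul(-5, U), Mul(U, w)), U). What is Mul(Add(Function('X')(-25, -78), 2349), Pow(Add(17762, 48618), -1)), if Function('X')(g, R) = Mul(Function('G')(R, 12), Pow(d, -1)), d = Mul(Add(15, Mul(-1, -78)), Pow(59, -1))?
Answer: Rational(60547, 2057780) ≈ 0.029423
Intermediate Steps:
Function('G')(U, w) = Add(Mul(-4, U), Mul(U, w))
d = Rational(93, 59) (d = Mul(Add(15, 78), Rational(1, 59)) = Mul(93, Rational(1, 59)) = Rational(93, 59) ≈ 1.5763)
Function('X')(g, R) = Mul(Rational(472, 93), R) (Function('X')(g, R) = Mul(Mul(R, Add(-4, 12)), Pow(Rational(93, 59), -1)) = Mul(Mul(R, 8), Rational(59, 93)) = Mul(Mul(8, R), Rational(59, 93)) = Mul(Rational(472, 93), R))
Mul(Add(Function('X')(-25, -78), 2349), Pow(Add(17762, 48618), -1)) = Mul(Add(Mul(Rational(472, 93), -78), 2349), Pow(Add(17762, 48618), -1)) = Mul(Add(Rational(-12272, 31), 2349), Pow(66380, -1)) = Mul(Rational(60547, 31), Rational(1, 66380)) = Rational(60547, 2057780)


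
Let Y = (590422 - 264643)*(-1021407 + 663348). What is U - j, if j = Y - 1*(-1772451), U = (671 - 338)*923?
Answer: 116646637869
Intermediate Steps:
Y = -116648102961 (Y = 325779*(-358059) = -116648102961)
U = 307359 (U = 333*923 = 307359)
j = -116646330510 (j = -116648102961 - 1*(-1772451) = -116648102961 + 1772451 = -116646330510)
U - j = 307359 - 1*(-116646330510) = 307359 + 116646330510 = 116646637869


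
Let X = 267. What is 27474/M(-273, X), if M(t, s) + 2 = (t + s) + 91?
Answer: 27474/83 ≈ 331.01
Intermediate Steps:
M(t, s) = 89 + s + t (M(t, s) = -2 + ((t + s) + 91) = -2 + ((s + t) + 91) = -2 + (91 + s + t) = 89 + s + t)
27474/M(-273, X) = 27474/(89 + 267 - 273) = 27474/83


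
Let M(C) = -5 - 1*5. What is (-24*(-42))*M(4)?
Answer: -10080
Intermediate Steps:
M(C) = -10 (M(C) = -5 - 5 = -10)
(-24*(-42))*M(4) = -24*(-42)*(-10) = 1008*(-10) = -10080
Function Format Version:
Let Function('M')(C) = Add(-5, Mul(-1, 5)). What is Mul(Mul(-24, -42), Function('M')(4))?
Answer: -10080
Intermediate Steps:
Function('M')(C) = -10 (Function('M')(C) = Add(-5, -5) = -10)
Mul(Mul(-24, -42), Function('M')(4)) = Mul(Mul(-24, -42), -10) = Mul(1008, -10) = -10080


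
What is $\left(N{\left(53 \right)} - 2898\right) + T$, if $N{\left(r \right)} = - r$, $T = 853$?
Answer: $-2098$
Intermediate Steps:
$\left(N{\left(53 \right)} - 2898\right) + T = \left(\left(-1\right) 53 - 2898\right) + 853 = \left(-53 - 2898\right) + 853 = -2951 + 853 = -2098$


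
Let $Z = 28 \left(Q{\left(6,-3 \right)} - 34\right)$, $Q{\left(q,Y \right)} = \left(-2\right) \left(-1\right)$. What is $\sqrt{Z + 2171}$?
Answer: $5 \sqrt{51} \approx 35.707$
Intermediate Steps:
$Q{\left(q,Y \right)} = 2$
$Z = -896$ ($Z = 28 \left(2 - 34\right) = 28 \left(-32\right) = -896$)
$\sqrt{Z + 2171} = \sqrt{-896 + 2171} = \sqrt{1275} = 5 \sqrt{51}$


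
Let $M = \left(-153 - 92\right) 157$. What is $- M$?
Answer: $38465$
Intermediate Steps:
$M = -38465$ ($M = \left(-245\right) 157 = -38465$)
$- M = \left(-1\right) \left(-38465\right) = 38465$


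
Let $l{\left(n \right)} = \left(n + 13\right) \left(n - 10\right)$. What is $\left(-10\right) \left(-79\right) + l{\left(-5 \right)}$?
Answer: $670$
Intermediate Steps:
$l{\left(n \right)} = \left(-10 + n\right) \left(13 + n\right)$ ($l{\left(n \right)} = \left(13 + n\right) \left(-10 + n\right) = \left(-10 + n\right) \left(13 + n\right)$)
$\left(-10\right) \left(-79\right) + l{\left(-5 \right)} = \left(-10\right) \left(-79\right) + \left(-130 + \left(-5\right)^{2} + 3 \left(-5\right)\right) = 790 - 120 = 670$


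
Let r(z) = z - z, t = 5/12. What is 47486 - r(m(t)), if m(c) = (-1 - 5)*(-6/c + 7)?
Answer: 47486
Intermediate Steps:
t = 5/12 (t = 5*(1/12) = 5/12 ≈ 0.41667)
m(c) = -42 + 36/c (m(c) = -6*(7 - 6/c) = -42 + 36/c)
r(z) = 0
47486 - r(m(t)) = 47486 - 1*0 = 47486 + 0 = 47486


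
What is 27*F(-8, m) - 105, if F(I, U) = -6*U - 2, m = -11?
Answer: 1623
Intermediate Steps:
F(I, U) = -2 - 6*U
27*F(-8, m) - 105 = 27*(-2 - 6*(-11)) - 105 = 27*(-2 + 66) - 105 = 27*64 - 105 = 1728 - 105 = 1623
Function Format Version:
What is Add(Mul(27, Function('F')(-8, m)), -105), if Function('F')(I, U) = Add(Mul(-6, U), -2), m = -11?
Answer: 1623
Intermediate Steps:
Function('F')(I, U) = Add(-2, Mul(-6, U))
Add(Mul(27, Function('F')(-8, m)), -105) = Add(Mul(27, Add(-2, Mul(-6, -11))), -105) = Add(Mul(27, Add(-2, 66)), -105) = Add(Mul(27, 64), -105) = Add(1728, -105) = 1623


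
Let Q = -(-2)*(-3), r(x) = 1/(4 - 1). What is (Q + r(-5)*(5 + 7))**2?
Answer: 4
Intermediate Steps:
r(x) = 1/3
Q = -6 (Q = -2*3 = -6)
(Q + r(-5)*(5 + 7))**2 = (-6 + (5 + 7)/3)**2 = (-6 + (1/3)*12)**2 = (-6 + 4)**2 = (-2)**2 = 4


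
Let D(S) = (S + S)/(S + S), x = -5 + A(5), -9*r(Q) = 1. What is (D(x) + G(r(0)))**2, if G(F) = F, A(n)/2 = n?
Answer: 64/81 ≈ 0.79012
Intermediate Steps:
A(n) = 2*n
r(Q) = -1/9 (r(Q) = -1/9*1 = -1/9)
x = 5 (x = -5 + 2*5 = -5 + 10 = 5)
D(S) = 1 (D(S) = (2*S)/((2*S)) = (2*S)*(1/(2*S)) = 1)
(D(x) + G(r(0)))**2 = (1 - 1/9)**2 = (8/9)**2 = 64/81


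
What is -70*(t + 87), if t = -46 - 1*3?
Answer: -2660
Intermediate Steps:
t = -49 (t = -46 - 3 = -49)
-70*(t + 87) = -70*(-49 + 87) = -70*38 = -2660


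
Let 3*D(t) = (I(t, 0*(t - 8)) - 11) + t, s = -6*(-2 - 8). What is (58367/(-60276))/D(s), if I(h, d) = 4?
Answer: -58367/1064876 ≈ -0.054811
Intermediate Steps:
s = 60 (s = -6*(-10) = 60)
D(t) = -7/3 + t/3 (D(t) = ((4 - 11) + t)/3 = (-7 + t)/3 = -7/3 + t/3)
(58367/(-60276))/D(s) = (58367/(-60276))/(-7/3 + (⅓)*60) = (58367*(-1/60276))/(-7/3 + 20) = -58367/(60276*53/3) = -58367/60276*3/53 = -58367/1064876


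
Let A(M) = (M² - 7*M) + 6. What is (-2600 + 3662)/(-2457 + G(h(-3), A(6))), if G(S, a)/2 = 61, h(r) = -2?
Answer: -1062/2335 ≈ -0.45482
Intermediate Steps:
A(M) = 6 + M² - 7*M
G(S, a) = 122 (G(S, a) = 2*61 = 122)
(-2600 + 3662)/(-2457 + G(h(-3), A(6))) = (-2600 + 3662)/(-2457 + 122) = 1062/(-2335) = 1062*(-1/2335) = -1062/2335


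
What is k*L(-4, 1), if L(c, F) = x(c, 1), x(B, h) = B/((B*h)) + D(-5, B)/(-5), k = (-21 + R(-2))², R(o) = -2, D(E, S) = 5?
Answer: 0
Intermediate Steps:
k = 529 (k = (-21 - 2)² = (-23)² = 529)
x(B, h) = -1 + 1/h (x(B, h) = B/((B*h)) + 5/(-5) = B*(1/(B*h)) + 5*(-⅕) = 1/h - 1 = -1 + 1/h)
L(c, F) = 0 (L(c, F) = (1 - 1*1)/1 = 1*(1 - 1) = 1*0 = 0)
k*L(-4, 1) = 529*0 = 0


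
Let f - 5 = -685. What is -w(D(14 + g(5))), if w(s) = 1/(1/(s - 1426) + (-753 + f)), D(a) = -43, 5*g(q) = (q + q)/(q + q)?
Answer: 1469/2105078 ≈ 0.00069784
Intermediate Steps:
g(q) = ⅕ (g(q) = ((q + q)/(q + q))/5 = ((2*q)/((2*q)))/5 = ((2*q)*(1/(2*q)))/5 = (⅕)*1 = ⅕)
f = -680 (f = 5 - 685 = -680)
w(s) = 1/(-1433 + 1/(-1426 + s)) (w(s) = 1/(1/(s - 1426) + (-753 - 680)) = 1/(1/(-1426 + s) - 1433) = 1/(-1433 + 1/(-1426 + s)))
-w(D(14 + g(5))) = -(1426 - 1*(-43))/(-2043459 + 1433*(-43)) = -(1426 + 43)/(-2043459 - 61619) = -1469/(-2105078) = -(-1)*1469/2105078 = -1*(-1469/2105078) = 1469/2105078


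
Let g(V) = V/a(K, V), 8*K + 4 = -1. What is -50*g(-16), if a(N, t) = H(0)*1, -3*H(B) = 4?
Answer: -600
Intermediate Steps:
K = -5/8 (K = -½ + (⅛)*(-1) = -½ - ⅛ = -5/8 ≈ -0.62500)
H(B) = -4/3 (H(B) = -⅓*4 = -4/3)
a(N, t) = -4/3 (a(N, t) = -4/3*1 = -4/3)
g(V) = -3*V/4 (g(V) = V/(-4/3) = V*(-¾) = -3*V/4)
-50*g(-16) = -(-75)*(-16)/2 = -50*12 = -600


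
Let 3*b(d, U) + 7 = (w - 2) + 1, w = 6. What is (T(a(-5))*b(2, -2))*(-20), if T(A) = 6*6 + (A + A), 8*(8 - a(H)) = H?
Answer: 710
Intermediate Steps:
a(H) = 8 - H/8
T(A) = 36 + 2*A
b(d, U) = -⅔ (b(d, U) = -7/3 + ((6 - 2) + 1)/3 = -7/3 + (4 + 1)/3 = -7/3 + (⅓)*5 = -7/3 + 5/3 = -⅔)
(T(a(-5))*b(2, -2))*(-20) = ((36 + 2*(8 - ⅛*(-5)))*(-⅔))*(-20) = ((36 + 2*(8 + 5/8))*(-⅔))*(-20) = ((36 + 2*(69/8))*(-⅔))*(-20) = ((36 + 69/4)*(-⅔))*(-20) = ((213/4)*(-⅔))*(-20) = -71/2*(-20) = 710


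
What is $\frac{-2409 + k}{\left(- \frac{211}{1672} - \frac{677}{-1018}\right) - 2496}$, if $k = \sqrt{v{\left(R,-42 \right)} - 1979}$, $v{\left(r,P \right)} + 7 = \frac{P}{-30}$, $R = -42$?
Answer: $\frac{2050174632}{2123757235} - \frac{851048 i \sqrt{49615}}{10618786175} \approx 0.96535 - 0.017852 i$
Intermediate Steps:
$v{\left(r,P \right)} = -7 - \frac{P}{30}$ ($v{\left(r,P \right)} = -7 + \frac{P}{-30} = -7 + P \left(- \frac{1}{30}\right) = -7 - \frac{P}{30}$)
$k = \frac{i \sqrt{49615}}{5}$ ($k = \sqrt{\left(-7 - - \frac{7}{5}\right) - 1979} = \sqrt{\left(-7 + \frac{7}{5}\right) - 1979} = \sqrt{- \frac{28}{5} - 1979} = \sqrt{- \frac{9923}{5}} = \frac{i \sqrt{49615}}{5} \approx 44.549 i$)
$\frac{-2409 + k}{\left(- \frac{211}{1672} - \frac{677}{-1018}\right) - 2496} = \frac{-2409 + \frac{i \sqrt{49615}}{5}}{\left(- \frac{211}{1672} - \frac{677}{-1018}\right) - 2496} = \frac{-2409 + \frac{i \sqrt{49615}}{5}}{\left(\left(-211\right) \frac{1}{1672} - - \frac{677}{1018}\right) - 2496} = \frac{-2409 + \frac{i \sqrt{49615}}{5}}{\left(- \frac{211}{1672} + \frac{677}{1018}\right) - 2496} = \frac{-2409 + \frac{i \sqrt{49615}}{5}}{\frac{458573}{851048} - 2496} = \frac{-2409 + \frac{i \sqrt{49615}}{5}}{- \frac{2123757235}{851048}} = \left(-2409 + \frac{i \sqrt{49615}}{5}\right) \left(- \frac{851048}{2123757235}\right) = \frac{2050174632}{2123757235} - \frac{851048 i \sqrt{49615}}{10618786175}$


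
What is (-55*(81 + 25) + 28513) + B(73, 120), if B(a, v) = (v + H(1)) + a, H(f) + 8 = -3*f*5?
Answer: 22853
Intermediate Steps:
H(f) = -8 - 15*f (H(f) = -8 - 3*f*5 = -8 - 15*f)
B(a, v) = -23 + a + v (B(a, v) = (v + (-8 - 15*1)) + a = (v + (-8 - 15)) + a = (v - 23) + a = (-23 + v) + a = -23 + a + v)
(-55*(81 + 25) + 28513) + B(73, 120) = (-55*(81 + 25) + 28513) + (-23 + 73 + 120) = (-55*106 + 28513) + 170 = (-5830 + 28513) + 170 = 22683 + 170 = 22853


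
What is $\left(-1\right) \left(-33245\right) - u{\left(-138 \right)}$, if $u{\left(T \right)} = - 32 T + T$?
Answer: $28967$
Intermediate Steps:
$u{\left(T \right)} = - 31 T$
$\left(-1\right) \left(-33245\right) - u{\left(-138 \right)} = \left(-1\right) \left(-33245\right) - \left(-31\right) \left(-138\right) = 33245 - 4278 = 28967$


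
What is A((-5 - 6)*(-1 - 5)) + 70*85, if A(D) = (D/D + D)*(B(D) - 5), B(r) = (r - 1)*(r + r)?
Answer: 580475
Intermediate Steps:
B(r) = 2*r*(-1 + r) (B(r) = (-1 + r)*(2*r) = 2*r*(-1 + r))
A(D) = (1 + D)*(-5 + 2*D*(-1 + D)) (A(D) = (D/D + D)*(2*D*(-1 + D) - 5) = (1 + D)*(-5 + 2*D*(-1 + D)))
A((-5 - 6)*(-1 - 5)) + 70*85 = (-5 - 7*(-5 - 6)*(-1 - 5) + 2*((-5 - 6)*(-1 - 5))³) + 70*85 = (-5 - (-77)*(-6) + 2*(-11*(-6))³) + 5950 = (-5 - 7*66 + 2*66³) + 5950 = (-5 - 462 + 2*287496) + 5950 = (-5 - 462 + 574992) + 5950 = 574525 + 5950 = 580475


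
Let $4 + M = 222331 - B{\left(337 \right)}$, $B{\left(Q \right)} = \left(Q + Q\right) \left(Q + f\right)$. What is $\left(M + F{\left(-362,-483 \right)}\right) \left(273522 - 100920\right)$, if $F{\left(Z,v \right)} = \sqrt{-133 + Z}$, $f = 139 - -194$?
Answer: $-39569526306 + 517806 i \sqrt{55} \approx -3.957 \cdot 10^{10} + 3.8402 \cdot 10^{6} i$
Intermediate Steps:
$f = 333$ ($f = 139 + 194 = 333$)
$B{\left(Q \right)} = 2 Q \left(333 + Q\right)$ ($B{\left(Q \right)} = \left(Q + Q\right) \left(Q + 333\right) = 2 Q \left(333 + Q\right)$)
$M = -229253$ ($M = -4 + \left(222331 - 2 \cdot 337 \left(333 + 337\right)\right) = -4 + \left(222331 - 2 \cdot 337 \cdot 670\right) = -4 + \left(222331 - 451580\right) = -4 - 229249 = -229253$)
$\left(M + F{\left(-362,-483 \right)}\right) \left(273522 - 100920\right) = \left(-229253 + \sqrt{-133 - 362}\right) \left(273522 - 100920\right) = \left(-229253 + \sqrt{-495}\right) 172602 = \left(-229253 + 3 i \sqrt{55}\right) 172602 = -39569526306 + 517806 i \sqrt{55}$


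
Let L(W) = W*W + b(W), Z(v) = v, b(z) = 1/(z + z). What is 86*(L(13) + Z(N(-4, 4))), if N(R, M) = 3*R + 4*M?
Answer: 193457/13 ≈ 14881.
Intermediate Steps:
b(z) = 1/(2*z)
L(W) = W² + 1/(2*W) (L(W) = W*W + 1/(2*W) = W² + 1/(2*W))
86*(L(13) + Z(N(-4, 4))) = 86*((½ + 13³)/13 + (3*(-4) + 4*4)) = 86*((½ + 2197)/13 + (-12 + 16)) = 86*((1/13)*(4395/2) + 4) = 86*(4395/26 + 4) = 86*(4499/26) = 193457/13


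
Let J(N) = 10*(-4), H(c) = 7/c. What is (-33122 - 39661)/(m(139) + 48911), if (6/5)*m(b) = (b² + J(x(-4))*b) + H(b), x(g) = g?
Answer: -30350511/25177852 ≈ -1.2054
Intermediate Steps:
J(N) = -40
m(b) = -100*b/3 + 5*b²/6 + 35/(6*b) (m(b) = 5*((b² - 40*b) + 7/b)/6 = 5*(b² - 40*b + 7/b)/6 = -100*b/3 + 5*b²/6 + 35/(6*b))
(-33122 - 39661)/(m(139) + 48911) = (-33122 - 39661)/((⅚)*(7 + 139²*(-40 + 139))/139 + 48911) = -72783/((⅚)*(1/139)*(7 + 19321*99) + 48911) = -72783/((⅚)*(1/139)*(7 + 1912779) + 48911) = -72783/((⅚)*(1/139)*1912786 + 48911) = -72783/(4781965/417 + 48911) = -72783/25177852/417 = -72783*417/25177852 = -30350511/25177852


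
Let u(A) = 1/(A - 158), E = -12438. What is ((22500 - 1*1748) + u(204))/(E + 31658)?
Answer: 954593/884120 ≈ 1.0797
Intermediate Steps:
u(A) = 1/(-158 + A)
((22500 - 1*1748) + u(204))/(E + 31658) = ((22500 - 1*1748) + 1/(-158 + 204))/(-12438 + 31658) = ((22500 - 1748) + 1/46)/19220 = (20752 + 1/46)*(1/19220) = (954593/46)*(1/19220) = 954593/884120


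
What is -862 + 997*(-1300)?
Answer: -1296962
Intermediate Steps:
-862 + 997*(-1300) = -862 - 1296100 = -1296962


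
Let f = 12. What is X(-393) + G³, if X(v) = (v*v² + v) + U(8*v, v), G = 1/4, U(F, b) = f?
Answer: -3884725631/64 ≈ -6.0699e+7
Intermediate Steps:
U(F, b) = 12
G = ¼ ≈ 0.25000
X(v) = 12 + v + v³ (X(v) = (v*v² + v) + 12 = (v³ + v) + 12 = (v + v³) + 12 = 12 + v + v³)
X(-393) + G³ = (12 - 393 + (-393)³) + (¼)³ = (12 - 393 - 60698457) + 1/64 = -60698838 + 1/64 = -3884725631/64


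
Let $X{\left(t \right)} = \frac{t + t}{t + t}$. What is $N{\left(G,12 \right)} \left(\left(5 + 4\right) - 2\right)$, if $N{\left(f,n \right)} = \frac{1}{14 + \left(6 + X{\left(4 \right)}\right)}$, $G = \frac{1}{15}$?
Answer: $\frac{1}{3} \approx 0.33333$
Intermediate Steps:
$X{\left(t \right)} = 1$ ($X{\left(t \right)} = \frac{2 t}{2 t} = 2 t \frac{1}{2 t} = 1$)
$G = \frac{1}{15} \approx 0.066667$
$N{\left(f,n \right)} = \frac{1}{21}$ ($N{\left(f,n \right)} = \frac{1}{14 + \left(6 + 1\right)} = \frac{1}{14 + 7} = \frac{1}{21}$)
$N{\left(G,12 \right)} \left(\left(5 + 4\right) - 2\right) = \frac{\left(5 + 4\right) - 2}{21} = \frac{9 - 2}{21} = \frac{1}{21} \cdot 7 = \frac{1}{3}$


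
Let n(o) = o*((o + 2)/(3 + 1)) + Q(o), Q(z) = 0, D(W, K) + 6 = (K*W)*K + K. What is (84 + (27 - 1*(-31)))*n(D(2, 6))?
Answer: 189144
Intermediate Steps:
D(W, K) = -6 + K + W*K² (D(W, K) = -6 + ((K*W)*K + K) = -6 + (W*K² + K) = -6 + (K + W*K²) = -6 + K + W*K²)
n(o) = o*(½ + o/4) (n(o) = o*((o + 2)/(3 + 1)) + 0 = o*((2 + o)/4) + 0 = o*((2 + o)*(¼)) + 0 = o*(½ + o/4) + 0 = o*(½ + o/4))
(84 + (27 - 1*(-31)))*n(D(2, 6)) = (84 + (27 - 1*(-31)))*((-6 + 6 + 2*6²)*(2 + (-6 + 6 + 2*6²))/4) = (84 + (27 + 31))*((-6 + 6 + 2*36)*(2 + (-6 + 6 + 2*36))/4) = (84 + 58)*((-6 + 6 + 72)*(2 + (-6 + 6 + 72))/4) = 142*((¼)*72*(2 + 72)) = 142*((¼)*72*74) = 142*1332 = 189144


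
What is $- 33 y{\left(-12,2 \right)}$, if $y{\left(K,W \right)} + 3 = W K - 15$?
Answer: $1386$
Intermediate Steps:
$y{\left(K,W \right)} = -18 + K W$ ($y{\left(K,W \right)} = -3 + \left(W K - 15\right) = -3 + \left(K W - 15\right) = -3 + \left(-15 + K W\right) = -18 + K W$)
$- 33 y{\left(-12,2 \right)} = - 33 \left(-18 - 24\right) = \left(-33\right) \left(-42\right) = 1386$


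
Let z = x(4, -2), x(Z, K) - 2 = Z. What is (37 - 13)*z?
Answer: 144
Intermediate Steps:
x(Z, K) = 2 + Z
z = 6 (z = 2 + 4 = 6)
(37 - 13)*z = (37 - 13)*6 = 24*6 = 144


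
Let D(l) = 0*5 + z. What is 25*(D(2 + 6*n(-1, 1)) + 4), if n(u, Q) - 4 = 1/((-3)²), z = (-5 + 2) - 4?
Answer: -75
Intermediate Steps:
z = -7 (z = -3 - 4 = -7)
n(u, Q) = 37/9 (n(u, Q) = 4 + 1/((-3)²) = 4 + 1/9 = 4 + ⅑ = 37/9)
D(l) = -7 (D(l) = 0*5 - 7 = 0 - 7 = -7)
25*(D(2 + 6*n(-1, 1)) + 4) = 25*(-7 + 4) = 25*(-3) = -75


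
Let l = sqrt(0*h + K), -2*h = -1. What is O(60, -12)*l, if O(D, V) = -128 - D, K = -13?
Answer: -188*I*sqrt(13) ≈ -677.84*I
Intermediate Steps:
h = 1/2 (h = -1/2*(-1) = 1/2 ≈ 0.50000)
l = I*sqrt(13) (l = sqrt(0*(1/2) - 13) = sqrt(0 - 13) = sqrt(-13) = I*sqrt(13) ≈ 3.6056*I)
O(60, -12)*l = (-128 - 1*60)*(I*sqrt(13)) = (-128 - 60)*(I*sqrt(13)) = -188*I*sqrt(13)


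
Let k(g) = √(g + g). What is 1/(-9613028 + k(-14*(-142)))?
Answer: -2403257/23102576831202 - √994/46205153662404 ≈ -1.0403e-7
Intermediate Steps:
k(g) = √2*√g (k(g) = √(2*g) = √2*√g)
1/(-9613028 + k(-14*(-142))) = 1/(-9613028 + √2*√(-14*(-142))) = 1/(-9613028 + √2*√1988) = 1/(-9613028 + √2*(2*√497)) = 1/(-9613028 + 2*√994)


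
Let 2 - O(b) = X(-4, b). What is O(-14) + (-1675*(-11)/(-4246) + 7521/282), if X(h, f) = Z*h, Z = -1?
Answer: 184421/9071 ≈ 20.331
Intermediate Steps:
X(h, f) = -h
O(b) = -2 (O(b) = 2 - (-1)*(-4) = 2 - 1*4 = 2 - 4 = -2)
O(-14) + (-1675*(-11)/(-4246) + 7521/282) = -2 + (-1675*(-11)/(-4246) + 7521/282) = -2 + (18425*(-1/4246) + 7521*(1/282)) = -2 + (-1675/386 + 2507/94) = -2 + 202563/9071 = 184421/9071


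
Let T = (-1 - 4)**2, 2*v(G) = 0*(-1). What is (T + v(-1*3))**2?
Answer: 625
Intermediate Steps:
v(G) = 0 (v(G) = (0*(-1))/2 = (1/2)*0 = 0)
T = 25 (T = (-5)**2 = 25)
(T + v(-1*3))**2 = (25 + 0)**2 = 25**2 = 625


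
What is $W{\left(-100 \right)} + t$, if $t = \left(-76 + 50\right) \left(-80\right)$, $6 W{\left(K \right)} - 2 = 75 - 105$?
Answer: $\frac{6226}{3} \approx 2075.3$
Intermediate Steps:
$W{\left(K \right)} = - \frac{14}{3}$ ($W{\left(K \right)} = \frac{1}{3} + \frac{75 - 105}{6} = \frac{1}{3} + \frac{1}{6} \left(-30\right) = \frac{1}{3} - 5 = - \frac{14}{3}$)
$t = 2080$ ($t = \left(-26\right) \left(-80\right) = 2080$)
$W{\left(-100 \right)} + t = - \frac{14}{3} + 2080 = \frac{6226}{3}$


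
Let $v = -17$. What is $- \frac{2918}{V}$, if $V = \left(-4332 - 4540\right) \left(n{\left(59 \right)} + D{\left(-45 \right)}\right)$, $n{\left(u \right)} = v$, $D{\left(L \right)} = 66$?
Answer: $\frac{1459}{217364} \approx 0.0067122$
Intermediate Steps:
$n{\left(u \right)} = -17$
$V = -434728$ ($V = \left(-4332 - 4540\right) \left(-17 + 66\right) = \left(-8872\right) 49 = -434728$)
$- \frac{2918}{V} = - \frac{2918}{-434728} = \left(-2918\right) \left(- \frac{1}{434728}\right) = \frac{1459}{217364}$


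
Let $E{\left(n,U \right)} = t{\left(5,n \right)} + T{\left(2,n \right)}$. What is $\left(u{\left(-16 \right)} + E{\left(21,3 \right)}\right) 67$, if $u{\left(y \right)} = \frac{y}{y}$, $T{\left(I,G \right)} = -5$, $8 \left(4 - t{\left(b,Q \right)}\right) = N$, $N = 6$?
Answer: $- \frac{201}{4} \approx -50.25$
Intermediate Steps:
$t{\left(b,Q \right)} = \frac{13}{4}$ ($t{\left(b,Q \right)} = 4 - \frac{3}{4} = \frac{13}{4}$)
$E{\left(n,U \right)} = - \frac{7}{4}$ ($E{\left(n,U \right)} = \frac{13}{4} - 5 = - \frac{7}{4}$)
$u{\left(y \right)} = 1$
$\left(u{\left(-16 \right)} + E{\left(21,3 \right)}\right) 67 = \left(1 - \frac{7}{4}\right) 67 = \left(- \frac{3}{4}\right) 67 = - \frac{201}{4}$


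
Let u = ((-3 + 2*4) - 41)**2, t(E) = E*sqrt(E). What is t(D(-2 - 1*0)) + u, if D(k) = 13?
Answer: 1296 + 13*sqrt(13) ≈ 1342.9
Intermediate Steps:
t(E) = E**(3/2)
u = 1296 (u = ((-3 + 8) - 41)**2 = (5 - 41)**2 = (-36)**2 = 1296)
t(D(-2 - 1*0)) + u = 13**(3/2) + 1296 = 13*sqrt(13) + 1296 = 1296 + 13*sqrt(13)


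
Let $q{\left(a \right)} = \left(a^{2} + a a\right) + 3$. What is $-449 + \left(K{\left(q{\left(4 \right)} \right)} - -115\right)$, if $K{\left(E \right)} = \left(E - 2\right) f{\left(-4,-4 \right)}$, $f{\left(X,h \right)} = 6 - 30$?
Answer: $-1126$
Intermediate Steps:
$q{\left(a \right)} = 3 + 2 a^{2}$ ($q{\left(a \right)} = \left(a^{2} + a^{2}\right) + 3 = 2 a^{2} + 3 = 3 + 2 a^{2}$)
$f{\left(X,h \right)} = -24$ ($f{\left(X,h \right)} = 6 - 30 = -24$)
$K{\left(E \right)} = 48 - 24 E$ ($K{\left(E \right)} = \left(E - 2\right) \left(-24\right) = \left(-2 + E\right) \left(-24\right) = 48 - 24 E$)
$-449 + \left(K{\left(q{\left(4 \right)} \right)} - -115\right) = -449 + \left(\left(48 - 24 \left(3 + 2 \cdot 4^{2}\right)\right) - -115\right) = -449 + \left(\left(48 - 24 \left(3 + 2 \cdot 16\right)\right) + 115\right) = -449 + \left(\left(48 - 24 \left(3 + 32\right)\right) + 115\right) = -449 + \left(\left(48 - 840\right) + 115\right) = -449 + \left(-792 + 115\right) = -449 - 677 = -1126$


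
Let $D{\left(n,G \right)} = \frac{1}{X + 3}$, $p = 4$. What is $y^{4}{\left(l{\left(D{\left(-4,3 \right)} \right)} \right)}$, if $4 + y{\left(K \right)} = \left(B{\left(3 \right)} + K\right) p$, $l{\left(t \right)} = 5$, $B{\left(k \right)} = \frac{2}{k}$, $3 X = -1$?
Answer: $\frac{9834496}{81} \approx 1.2141 \cdot 10^{5}$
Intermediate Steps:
$X = - \frac{1}{3}$ ($X = \frac{1}{3} \left(-1\right) = - \frac{1}{3} \approx -0.33333$)
$D{\left(n,G \right)} = \frac{3}{8}$ ($D{\left(n,G \right)} = \frac{1}{- \frac{1}{3} + 3} = \frac{1}{\frac{8}{3}} = \frac{3}{8}$)
$y{\left(K \right)} = - \frac{4}{3} + 4 K$ ($y{\left(K \right)} = -4 + \left(\frac{2}{3} + K\right) 4 = -4 + \left(\frac{8}{3} + 4 K\right) = - \frac{4}{3} + 4 K$)
$y^{4}{\left(l{\left(D{\left(-4,3 \right)} \right)} \right)} = \left(- \frac{4}{3} + 4 \cdot 5\right)^{4} = \left(- \frac{4}{3} + 20\right)^{4} = \left(\frac{56}{3}\right)^{4} = \frac{9834496}{81}$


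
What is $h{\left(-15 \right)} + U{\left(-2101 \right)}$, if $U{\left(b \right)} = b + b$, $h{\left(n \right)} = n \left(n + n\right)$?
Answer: $-3752$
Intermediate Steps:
$h{\left(n \right)} = 2 n^{2}$ ($h{\left(n \right)} = n 2 n = 2 n^{2}$)
$U{\left(b \right)} = 2 b$
$h{\left(-15 \right)} + U{\left(-2101 \right)} = 2 \left(-15\right)^{2} + 2 \left(-2101\right) = 2 \cdot 225 - 4202 = 450 - 4202 = -3752$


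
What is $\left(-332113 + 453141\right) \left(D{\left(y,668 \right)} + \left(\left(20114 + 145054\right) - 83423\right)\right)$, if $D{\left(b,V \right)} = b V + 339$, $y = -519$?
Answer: $-32024977024$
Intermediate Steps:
$D{\left(b,V \right)} = 339 + V b$ ($D{\left(b,V \right)} = V b + 339 = 339 + V b$)
$\left(-332113 + 453141\right) \left(D{\left(y,668 \right)} + \left(\left(20114 + 145054\right) - 83423\right)\right) = \left(-332113 + 453141\right) \left(\left(339 + 668 \left(-519\right)\right) + \left(\left(20114 + 145054\right) - 83423\right)\right) = 121028 \left(\left(339 - 346692\right) + \left(165168 - 83423\right)\right) = 121028 \left(-346353 + 81745\right) = 121028 \left(-264608\right) = -32024977024$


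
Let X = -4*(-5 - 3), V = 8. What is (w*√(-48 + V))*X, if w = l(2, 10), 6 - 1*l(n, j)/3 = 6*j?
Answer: -10368*I*√10 ≈ -32787.0*I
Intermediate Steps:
l(n, j) = 18 - 18*j
w = -162 (w = 18 - 18*10 = 18 - 180 = -162)
X = 32 (X = -4*(-8) = 32)
(w*√(-48 + V))*X = -162*√(-48 + 8)*32 = -324*I*√10*32 = -10368*I*√10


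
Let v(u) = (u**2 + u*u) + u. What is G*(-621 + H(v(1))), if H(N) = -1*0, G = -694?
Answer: 430974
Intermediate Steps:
v(u) = u + 2*u**2 (v(u) = (u**2 + u**2) + u = 2*u**2 + u = u + 2*u**2)
H(N) = 0
G*(-621 + H(v(1))) = -694*(-621 + 0) = -694*(-621) = 430974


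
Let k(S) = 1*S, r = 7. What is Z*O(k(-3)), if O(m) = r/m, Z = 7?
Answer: -49/3 ≈ -16.333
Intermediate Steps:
k(S) = S
O(m) = 7/m
Z*O(k(-3)) = 7*(7/(-3)) = 7*(7*(-⅓)) = 7*(-7/3) = -49/3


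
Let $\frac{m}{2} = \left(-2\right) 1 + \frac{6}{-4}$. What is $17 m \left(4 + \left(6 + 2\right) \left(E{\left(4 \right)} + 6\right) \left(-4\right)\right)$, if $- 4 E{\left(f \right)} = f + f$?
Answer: $14756$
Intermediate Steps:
$E{\left(f \right)} = - \frac{f}{2}$ ($E{\left(f \right)} = - \frac{f + f}{4} = - \frac{2 f}{4} = - \frac{f}{2}$)
$m = -7$ ($m = 2 \left(\left(-2\right) 1 + \frac{6}{-4}\right) = 2 \left(-2 + 6 \left(- \frac{1}{4}\right)\right) = 2 \left(-2 - \frac{3}{2}\right) = 2 \left(- \frac{7}{2}\right) = -7$)
$17 m \left(4 + \left(6 + 2\right) \left(E{\left(4 \right)} + 6\right) \left(-4\right)\right) = 17 \left(-7\right) \left(4 + \left(6 + 2\right) \left(\left(- \frac{1}{2}\right) 4 + 6\right) \left(-4\right)\right) = - 119 \left(4 + 8 \left(-2 + 6\right) \left(-4\right)\right) = - 119 \left(4 + 8 \cdot 4 \left(-4\right)\right) = - 119 \left(4 + 32 \left(-4\right)\right) = - 119 \left(4 - 128\right) = \left(-119\right) \left(-124\right) = 14756$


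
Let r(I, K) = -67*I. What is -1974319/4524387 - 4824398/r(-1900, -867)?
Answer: -11039387201363/287977232550 ≈ -38.334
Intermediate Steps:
-1974319/4524387 - 4824398/r(-1900, -867) = -1974319/4524387 - 4824398/((-67*(-1900))) = -1974319*1/4524387 - 4824398/127300 = -1974319/4524387 - 4824398*1/127300 = -1974319/4524387 - 2412199/63650 = -11039387201363/287977232550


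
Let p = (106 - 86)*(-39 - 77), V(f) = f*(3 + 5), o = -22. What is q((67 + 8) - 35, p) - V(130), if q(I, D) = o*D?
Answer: 50000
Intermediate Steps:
V(f) = 8*f (V(f) = f*8 = 8*f)
p = -2320 (p = 20*(-116) = -2320)
q(I, D) = -22*D
q((67 + 8) - 35, p) - V(130) = -22*(-2320) - 8*130 = 51040 - 1*1040 = 51040 - 1040 = 50000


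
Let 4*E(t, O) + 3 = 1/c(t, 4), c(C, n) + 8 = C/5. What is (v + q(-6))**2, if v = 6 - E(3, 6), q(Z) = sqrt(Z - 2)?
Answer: 52049/1369 + 1004*I*sqrt(2)/37 ≈ 38.02 + 38.375*I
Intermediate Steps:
c(C, n) = -8 + C/5
E(t, O) = -3/4 + 1/(4*(-8 + t/5))
q(Z) = sqrt(-2 + Z)
v = 251/37 (v = 6 - (125 - 3*3)/(4*(-40 + 3)) = 6 - (125 - 9)/(4*(-37)) = 6 - (-1)*116/(4*37) = 6 - 1*(-29/37) = 6 + 29/37 = 251/37 ≈ 6.7838)
(v + q(-6))**2 = (251/37 + sqrt(-2 - 6))**2 = (251/37 + sqrt(-8))**2 = (251/37 + 2*I*sqrt(2))**2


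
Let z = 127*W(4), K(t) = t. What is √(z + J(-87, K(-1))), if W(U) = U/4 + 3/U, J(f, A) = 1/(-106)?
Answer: 3*√277455/106 ≈ 14.908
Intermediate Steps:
J(f, A) = -1/106
W(U) = 3/U + U/4 (W(U) = U*(¼) + 3/U = U/4 + 3/U = 3/U + U/4)
z = 889/4 (z = 127*(3/4 + (¼)*4) = 127*(3*(¼) + 1) = 127*(¾ + 1) = 127*(7/4) = 889/4 ≈ 222.25)
√(z + J(-87, K(-1))) = √(889/4 - 1/106) = √(47115/212) = 3*√277455/106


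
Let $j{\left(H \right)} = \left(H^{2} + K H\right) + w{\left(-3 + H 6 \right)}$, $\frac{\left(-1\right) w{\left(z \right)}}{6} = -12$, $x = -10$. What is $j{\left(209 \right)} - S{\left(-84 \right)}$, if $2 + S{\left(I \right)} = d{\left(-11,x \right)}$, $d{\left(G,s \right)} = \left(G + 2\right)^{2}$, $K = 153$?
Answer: $75651$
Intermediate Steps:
$w{\left(z \right)} = 72$ ($w{\left(z \right)} = \left(-6\right) \left(-12\right) = 72$)
$d{\left(G,s \right)} = \left(2 + G\right)^{2}$
$S{\left(I \right)} = 79$ ($S{\left(I \right)} = -2 + \left(2 - 11\right)^{2} = -2 + \left(-9\right)^{2} = -2 + 81 = 79$)
$j{\left(H \right)} = 72 + H^{2} + 153 H$ ($j{\left(H \right)} = \left(H^{2} + 153 H\right) + 72 = 72 + H^{2} + 153 H$)
$j{\left(209 \right)} - S{\left(-84 \right)} = \left(72 + 209^{2} + 153 \cdot 209\right) - 79 = \left(72 + 43681 + 31977\right) - 79 = 75730 - 79 = 75651$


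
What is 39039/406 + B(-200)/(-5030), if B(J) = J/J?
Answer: 7013063/72935 ≈ 96.155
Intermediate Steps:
B(J) = 1
39039/406 + B(-200)/(-5030) = 39039/406 + 1/(-5030) = 39039*(1/406) + 1*(-1/5030) = 5577/58 - 1/5030 = 7013063/72935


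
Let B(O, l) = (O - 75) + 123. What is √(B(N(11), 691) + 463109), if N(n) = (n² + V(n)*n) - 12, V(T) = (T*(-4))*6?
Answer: √460362 ≈ 678.50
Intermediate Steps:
V(T) = -24*T (V(T) = -4*T*6 = -24*T)
N(n) = -12 - 23*n² (N(n) = (n² + (-24*n)*n) - 12 = (n² - 24*n²) - 12 = -23*n² - 12 = -12 - 23*n²)
B(O, l) = 48 + O (B(O, l) = (-75 + O) + 123 = 48 + O)
√(B(N(11), 691) + 463109) = √((48 + (-12 - 23*11²)) + 463109) = √((48 + (-12 - 23*121)) + 463109) = √((48 + (-12 - 2783)) + 463109) = √((48 - 2795) + 463109) = √(-2747 + 463109) = √460362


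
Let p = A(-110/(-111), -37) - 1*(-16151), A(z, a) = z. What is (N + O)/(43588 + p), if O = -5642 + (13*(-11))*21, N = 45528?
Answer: 4094013/6631139 ≈ 0.61739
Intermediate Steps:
O = -8645 (O = -5642 - 143*21 = -5642 - 3003 = -8645)
p = 1792871/111 (p = -110/(-111) - 1*(-16151) = -110*(-1/111) + 16151 = 110/111 + 16151 = 1792871/111 ≈ 16152.)
(N + O)/(43588 + p) = (45528 - 8645)/(43588 + 1792871/111) = 36883/(6631139/111) = 36883*(111/6631139) = 4094013/6631139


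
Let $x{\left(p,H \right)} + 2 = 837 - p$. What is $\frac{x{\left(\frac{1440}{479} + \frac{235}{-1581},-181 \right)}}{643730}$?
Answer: $\frac{63018059}{48749608527} \approx 0.0012927$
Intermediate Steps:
$x{\left(p,H \right)} = 835 - p$ ($x{\left(p,H \right)} = -2 - \left(-837 + p\right) = 835 - p$)
$\frac{x{\left(\frac{1440}{479} + \frac{235}{-1581},-181 \right)}}{643730} = \frac{835 - \left(\frac{1440}{479} + \frac{235}{-1581}\right)}{643730} = \left(835 - \left(1440 \cdot \frac{1}{479} + 235 \left(- \frac{1}{1581}\right)\right)\right) \frac{1}{643730} = \left(835 - \left(\frac{1440}{479} - \frac{235}{1581}\right)\right) \frac{1}{643730} = \left(835 - \frac{2164075}{757299}\right) \frac{1}{643730} = \frac{630180590}{757299} \cdot \frac{1}{643730} = \frac{63018059}{48749608527}$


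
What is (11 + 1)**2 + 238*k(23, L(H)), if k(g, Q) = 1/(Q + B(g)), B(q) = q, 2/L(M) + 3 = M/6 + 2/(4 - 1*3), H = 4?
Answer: 158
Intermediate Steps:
L(M) = 2/(-1 + M/6) (L(M) = 2/(-3 + (M/6 + 2/(4 - 1*3))) = 2/(-3 + (M*(1/6) + 2/(4 - 3))) = 2/(-3 + (M/6 + 2/1)) = 2/(-3 + (M/6 + 2*1)) = 2/(-3 + (M/6 + 2)) = 2/(-3 + (2 + M/6)) = 2/(-1 + M/6))
k(g, Q) = 1/(Q + g)
(11 + 1)**2 + 238*k(23, L(H)) = (11 + 1)**2 + 238/(12/(-6 + 4) + 23) = 12**2 + 238/(12/(-2) + 23) = 144 + 238/(12*(-1/2) + 23) = 144 + 238/(-6 + 23) = 144 + 238/17 = 144 + 238*(1/17) = 144 + 14 = 158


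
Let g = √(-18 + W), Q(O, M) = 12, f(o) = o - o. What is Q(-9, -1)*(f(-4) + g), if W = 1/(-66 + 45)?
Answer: 4*I*√7959/7 ≈ 50.979*I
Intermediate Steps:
f(o) = 0
W = -1/21 (W = 1/(-21) = -1/21 ≈ -0.047619)
g = I*√7959/21 (g = √(-18 - 1/21) = √(-379/21) = I*√7959/21 ≈ 4.2482*I)
Q(-9, -1)*(f(-4) + g) = 12*(0 + I*√7959/21) = 12*(I*√7959/21) = 4*I*√7959/7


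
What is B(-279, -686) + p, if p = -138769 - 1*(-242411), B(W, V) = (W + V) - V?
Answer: 103363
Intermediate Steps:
B(W, V) = W (B(W, V) = (V + W) - V = W)
p = 103642 (p = -138769 + 242411 = 103642)
B(-279, -686) + p = -279 + 103642 = 103363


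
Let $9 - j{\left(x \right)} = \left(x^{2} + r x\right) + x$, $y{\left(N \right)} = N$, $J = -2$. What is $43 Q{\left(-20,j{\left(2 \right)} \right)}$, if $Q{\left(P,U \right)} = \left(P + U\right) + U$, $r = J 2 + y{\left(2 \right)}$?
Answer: $-258$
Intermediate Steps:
$r = -2$ ($r = \left(-2\right) 2 + 2 = -4 + 2 = -2$)
$j{\left(x \right)} = 9 + x - x^{2}$ ($j{\left(x \right)} = 9 - \left(\left(x^{2} - 2 x\right) + x\right) = 9 - \left(x^{2} - x\right) = 9 + x - x^{2}$)
$Q{\left(P,U \right)} = P + 2 U$
$43 Q{\left(-20,j{\left(2 \right)} \right)} = 43 \left(-20 + 2 \left(9 + 2 - 2^{2}\right)\right) = 43 \left(-20 + 2 \left(9 + 2 - 4\right)\right) = 43 \left(-20 + 2 \cdot 7\right) = 43 \left(-20 + 14\right) = 43 \left(-6\right) = -258$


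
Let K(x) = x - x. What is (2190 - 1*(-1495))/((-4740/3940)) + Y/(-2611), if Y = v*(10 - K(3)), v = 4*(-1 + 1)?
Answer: -725945/237 ≈ -3063.1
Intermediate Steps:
K(x) = 0
v = 0 (v = 4*0 = 0)
Y = 0 (Y = 0*(10 - 1*0) = 0*(10 + 0) = 0*10 = 0)
(2190 - 1*(-1495))/((-4740/3940)) + Y/(-2611) = (2190 - 1*(-1495))/((-4740/3940)) + 0/(-2611) = (2190 + 1495)/((-4740*1/3940)) + 0*(-1/2611) = 3685/(-237/197) + 0 = 3685*(-197/237) + 0 = -725945/237 + 0 = -725945/237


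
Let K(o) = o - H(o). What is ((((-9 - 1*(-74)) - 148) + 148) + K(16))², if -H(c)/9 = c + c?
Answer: 136161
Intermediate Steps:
H(c) = -18*c (H(c) = -9*(c + c) = -18*c)
K(o) = 19*o (K(o) = o - (-18)*o = o + 18*o = 19*o)
((((-9 - 1*(-74)) - 148) + 148) + K(16))² = ((((-9 - 1*(-74)) - 148) + 148) + 19*16)² = ((((-9 + 74) - 148) + 148) + 304)² = (((65 - 148) + 148) + 304)² = ((-83 + 148) + 304)² = (65 + 304)² = 369² = 136161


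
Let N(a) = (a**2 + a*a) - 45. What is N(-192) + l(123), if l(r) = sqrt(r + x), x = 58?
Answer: 73683 + sqrt(181) ≈ 73697.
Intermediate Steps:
l(r) = sqrt(58 + r) (l(r) = sqrt(r + 58) = sqrt(58 + r))
N(a) = -45 + 2*a**2 (N(a) = (a**2 + a**2) - 45 = 2*a**2 - 45 = -45 + 2*a**2)
N(-192) + l(123) = (-45 + 2*(-192)**2) + sqrt(58 + 123) = (-45 + 2*36864) + sqrt(181) = (-45 + 73728) + sqrt(181) = 73683 + sqrt(181)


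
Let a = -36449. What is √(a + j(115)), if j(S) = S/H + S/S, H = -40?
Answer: I*√583214/4 ≈ 190.92*I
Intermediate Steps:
j(S) = 1 - S/40 (j(S) = S/(-40) + S/S = S*(-1/40) + 1 = -S/40 + 1 = 1 - S/40)
√(a + j(115)) = √(-36449 + (1 - 1/40*115)) = √(-36449 + (1 - 23/8)) = √(-36449 - 15/8) = √(-291607/8) = I*√583214/4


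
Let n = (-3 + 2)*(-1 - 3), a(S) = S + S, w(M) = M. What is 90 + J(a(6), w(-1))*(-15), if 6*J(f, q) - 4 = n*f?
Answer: -40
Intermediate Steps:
a(S) = 2*S
n = 4 (n = -1*(-4) = 4)
J(f, q) = ⅔ + 2*f/3 (J(f, q) = ⅔ + (4*f)/6 = ⅔ + 2*f/3)
90 + J(a(6), w(-1))*(-15) = 90 + (⅔ + 2*(2*6)/3)*(-15) = 90 + (⅔ + (⅔)*12)*(-15) = 90 + (⅔ + 8)*(-15) = 90 + (26/3)*(-15) = 90 - 130 = -40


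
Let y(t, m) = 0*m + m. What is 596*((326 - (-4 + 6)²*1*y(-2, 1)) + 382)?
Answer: 419584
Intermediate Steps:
y(t, m) = m (y(t, m) = 0 + m = m)
596*((326 - (-4 + 6)²*1*y(-2, 1)) + 382) = 596*((326 - (-4 + 6)²*1) + 382) = 596*((326 - 2²*1) + 382) = 596*((326 - 4*1) + 382) = 596*((326 - 4) + 382) = 596*(322 + 382) = 596*704 = 419584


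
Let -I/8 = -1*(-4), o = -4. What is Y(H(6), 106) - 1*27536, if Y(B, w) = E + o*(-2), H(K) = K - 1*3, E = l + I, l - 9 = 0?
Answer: -27551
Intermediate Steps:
I = -32 (I = -(-8)*(-4) = -8*4 = -32)
l = 9 (l = 9 + 0 = 9)
E = -23 (E = 9 - 32 = -23)
H(K) = -3 + K (H(K) = K - 3 = -3 + K)
Y(B, w) = -15 (Y(B, w) = -23 - 4*(-2) = -23 + 8 = -15)
Y(H(6), 106) - 1*27536 = -15 - 1*27536 = -15 - 27536 = -27551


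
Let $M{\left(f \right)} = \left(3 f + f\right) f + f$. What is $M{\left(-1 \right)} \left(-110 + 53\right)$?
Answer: $-171$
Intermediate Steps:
$M{\left(f \right)} = f + 4 f^{2}$ ($M{\left(f \right)} = 4 f f + f = 4 f^{2} + f = f + 4 f^{2}$)
$M{\left(-1 \right)} \left(-110 + 53\right) = - (1 + 4 \left(-1\right)) \left(-110 + 53\right) = - (1 - 4) \left(-57\right) = \left(-1\right) \left(-3\right) \left(-57\right) = 3 \left(-57\right) = -171$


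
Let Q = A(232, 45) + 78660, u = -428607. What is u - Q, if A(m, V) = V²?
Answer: -509292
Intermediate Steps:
Q = 80685 (Q = 45² + 78660 = 2025 + 78660 = 80685)
u - Q = -428607 - 1*80685 = -428607 - 80685 = -509292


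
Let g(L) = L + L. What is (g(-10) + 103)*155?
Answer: 12865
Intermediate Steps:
g(L) = 2*L
(g(-10) + 103)*155 = (2*(-10) + 103)*155 = (-20 + 103)*155 = 83*155 = 12865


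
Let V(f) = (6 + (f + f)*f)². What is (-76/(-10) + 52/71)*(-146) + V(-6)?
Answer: 1727952/355 ≈ 4867.5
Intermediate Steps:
V(f) = (6 + 2*f²)² (V(f) = (6 + (2*f)*f)² = (6 + 2*f²)²)
(-76/(-10) + 52/71)*(-146) + V(-6) = (-76/(-10) + 52/71)*(-146) + 4*(3 + (-6)²)² = (-76*(-⅒) + 52*(1/71))*(-146) + 4*(3 + 36)² = (38/5 + 52/71)*(-146) + 4*39² = (2958/355)*(-146) + 4*1521 = -431868/355 + 6084 = 1727952/355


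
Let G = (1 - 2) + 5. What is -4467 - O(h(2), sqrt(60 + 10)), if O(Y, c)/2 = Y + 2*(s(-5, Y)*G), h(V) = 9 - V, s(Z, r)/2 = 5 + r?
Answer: -4865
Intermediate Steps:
s(Z, r) = 10 + 2*r (s(Z, r) = 2*(5 + r) = 10 + 2*r)
G = 4 (G = -1 + 5 = 4)
O(Y, c) = 160 + 34*Y (O(Y, c) = 2*(Y + 2*((10 + 2*Y)*4)) = 2*(Y + 2*(40 + 8*Y)) = 2*(Y + (80 + 16*Y)) = 2*(80 + 17*Y) = 160 + 34*Y)
-4467 - O(h(2), sqrt(60 + 10)) = -4467 - (160 + 34*(9 - 1*2)) = -4467 - (160 + 34*(9 - 2)) = -4467 - (160 + 34*7) = -4467 - (160 + 238) = -4467 - 1*398 = -4467 - 398 = -4865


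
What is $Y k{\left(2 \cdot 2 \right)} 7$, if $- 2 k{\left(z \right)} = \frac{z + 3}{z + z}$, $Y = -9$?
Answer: $\frac{441}{16} \approx 27.563$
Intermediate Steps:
$k{\left(z \right)} = - \frac{3 + z}{4 z}$ ($k{\left(z \right)} = - \frac{\left(z + 3\right) \frac{1}{z + z}}{2} = - \frac{\left(3 + z\right) \frac{1}{2 z}}{2} = - \frac{\frac{1}{2} \frac{1}{z} \left(3 + z\right)}{2} = - \frac{3 + z}{4 z}$)
$Y k{\left(2 \cdot 2 \right)} 7 = - 9 \frac{-3 - 2 \cdot 2}{4 \cdot 2 \cdot 2} \cdot 7 = - 9 \frac{-3 - 4}{4 \cdot 4} \cdot 7 = - 9 \cdot \frac{1}{4} \cdot \frac{1}{4} \left(-3 - 4\right) 7 = - 9 \cdot \frac{1}{4} \cdot \frac{1}{4} \left(-7\right) 7 = \left(-9\right) \left(- \frac{7}{16}\right) 7 = \frac{63}{16} \cdot 7 = \frac{441}{16}$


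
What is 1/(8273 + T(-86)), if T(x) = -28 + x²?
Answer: 1/15641 ≈ 6.3934e-5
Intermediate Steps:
1/(8273 + T(-86)) = 1/(8273 + (-28 + (-86)²)) = 1/(8273 + (-28 + 7396)) = 1/(8273 + 7368) = 1/15641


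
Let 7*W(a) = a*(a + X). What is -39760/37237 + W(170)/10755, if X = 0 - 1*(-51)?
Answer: -318867502/560677509 ≈ -0.56872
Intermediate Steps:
X = 51 (X = 0 + 51 = 51)
W(a) = a*(51 + a)/7 (W(a) = (a*(a + 51))/7 = (a*(51 + a))/7 = a*(51 + a)/7)
-39760/37237 + W(170)/10755 = -39760/37237 + ((⅐)*170*(51 + 170))/10755 = -39760*1/37237 + ((⅐)*170*221)*(1/10755) = -39760/37237 + (37570/7)*(1/10755) = -39760/37237 + 7514/15057 = -318867502/560677509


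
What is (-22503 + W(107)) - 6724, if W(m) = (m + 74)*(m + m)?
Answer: 9507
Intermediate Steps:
W(m) = 2*m*(74 + m) (W(m) = (74 + m)*(2*m) = 2*m*(74 + m))
(-22503 + W(107)) - 6724 = (-22503 + 2*107*(74 + 107)) - 6724 = (-22503 + 2*107*181) - 6724 = (-22503 + 38734) - 6724 = 16231 - 6724 = 9507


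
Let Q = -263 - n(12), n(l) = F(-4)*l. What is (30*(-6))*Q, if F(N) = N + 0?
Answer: 38700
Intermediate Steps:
F(N) = N
n(l) = -4*l
Q = -215 (Q = -263 - (-4)*12 = -263 - 1*(-48) = -263 + 48 = -215)
(30*(-6))*Q = (30*(-6))*(-215) = -180*(-215) = 38700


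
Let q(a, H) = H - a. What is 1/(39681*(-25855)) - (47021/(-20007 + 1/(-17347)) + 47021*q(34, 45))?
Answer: -36833761420422809578679/71213691346404930 ≈ -5.1723e+5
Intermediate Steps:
1/(39681*(-25855)) - (47021/(-20007 + 1/(-17347)) + 47021*q(34, 45)) = 1/(39681*(-25855)) - (2115945 - 1598714 + 47021/(-20007 + 1/(-17347))) = (1/39681)*(-1/25855) - (517231 + 47021/(-20007 - 1/17347)) = -1/1025952255 - 47021/(1/(1/(-347061430/17347) + 11)) = -1/1025952255 - 47021/(1/(-17347/347061430 + 11)) = -1/1025952255 - 47021/(1/(3817658383/347061430)) = -1/1025952255 - 47021/347061430/3817658383 = -1/1025952255 - 47021*3817658383/347061430 = -1/1025952255 - 179510114827043/347061430 = -36833761420422809578679/71213691346404930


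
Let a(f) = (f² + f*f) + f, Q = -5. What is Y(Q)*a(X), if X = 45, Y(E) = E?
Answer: -20475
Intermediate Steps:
a(f) = f + 2*f² (a(f) = (f² + f²) + f = 2*f² + f = f + 2*f²)
Y(Q)*a(X) = -225*(1 + 2*45) = -225*(1 + 90) = -225*91 = -5*4095 = -20475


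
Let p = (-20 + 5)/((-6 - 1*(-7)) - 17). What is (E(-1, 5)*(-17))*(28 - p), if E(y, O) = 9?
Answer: -66249/16 ≈ -4140.6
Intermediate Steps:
p = 15/16 (p = -15/((-6 + 7) - 17) = -15/(1 - 17) = -15/(-16) = -15*(-1/16) = 15/16 ≈ 0.93750)
(E(-1, 5)*(-17))*(28 - p) = (9*(-17))*(28 - 1*15/16) = -153*(28 - 15/16) = -153*433/16 = -66249/16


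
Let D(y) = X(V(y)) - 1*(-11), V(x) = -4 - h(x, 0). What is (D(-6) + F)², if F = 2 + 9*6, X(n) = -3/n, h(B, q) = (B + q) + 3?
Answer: 4900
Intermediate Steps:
h(B, q) = 3 + B + q
V(x) = -7 - x (V(x) = -4 - (3 + x + 0) = -4 - (3 + x) = -4 + (-3 - x) = -7 - x)
D(y) = 11 - 3/(-7 - y) (D(y) = -3/(-7 - y) - 1*(-11) = -3/(-7 - y) + 11 = 11 - 3/(-7 - y))
F = 56 (F = 2 + 54 = 56)
(D(-6) + F)² = ((80 + 11*(-6))/(7 - 6) + 56)² = ((80 - 66)/1 + 56)² = (1*14 + 56)² = (14 + 56)² = 70² = 4900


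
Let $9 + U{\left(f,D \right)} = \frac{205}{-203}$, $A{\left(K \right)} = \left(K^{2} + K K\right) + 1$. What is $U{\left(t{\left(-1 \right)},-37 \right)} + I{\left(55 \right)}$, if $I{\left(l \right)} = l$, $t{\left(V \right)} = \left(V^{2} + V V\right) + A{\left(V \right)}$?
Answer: $\frac{9133}{203} \approx 44.99$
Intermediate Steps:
$A{\left(K \right)} = 1 + 2 K^{2}$ ($A{\left(K \right)} = \left(K^{2} + K^{2}\right) + 1 = 2 K^{2} + 1 = 1 + 2 K^{2}$)
$t{\left(V \right)} = 1 + 4 V^{2}$ ($t{\left(V \right)} = \left(V^{2} + V V\right) + \left(1 + 2 V^{2}\right) = \left(V^{2} + V^{2}\right) + \left(1 + 2 V^{2}\right) = 2 V^{2} + \left(1 + 2 V^{2}\right) = 1 + 4 V^{2}$)
$U{\left(f,D \right)} = - \frac{2032}{203}$ ($U{\left(f,D \right)} = -9 + \frac{205}{-203} = -9 + 205 \left(- \frac{1}{203}\right) = -9 - \frac{205}{203} = - \frac{2032}{203}$)
$U{\left(t{\left(-1 \right)},-37 \right)} + I{\left(55 \right)} = - \frac{2032}{203} + 55 = \frac{9133}{203}$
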